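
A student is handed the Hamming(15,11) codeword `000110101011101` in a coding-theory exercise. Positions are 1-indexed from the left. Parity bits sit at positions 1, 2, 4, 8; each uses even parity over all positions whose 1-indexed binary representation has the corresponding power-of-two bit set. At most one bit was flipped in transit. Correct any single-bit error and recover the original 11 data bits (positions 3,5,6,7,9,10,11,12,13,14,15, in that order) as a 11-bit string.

01011111101

s1: b1⊕b3⊕b5⊕b7⊕b9⊕b11⊕b13⊕b15 = 0⊕0⊕1⊕1⊕1⊕1⊕1⊕1 = 0
s2: b2⊕b3⊕b6⊕b7⊕b10⊕b11⊕b14⊕b15 = 0⊕0⊕0⊕1⊕0⊕1⊕0⊕1 = 1
s4: b4⊕b5⊕b6⊕b7⊕b12⊕b13⊕b14⊕b15 = 1⊕1⊕0⊕1⊕1⊕1⊕0⊕1 = 0
s8: b8⊕b9⊕b10⊕b11⊕b12⊕b13⊕b14⊕b15 = 0⊕1⊕0⊕1⊕1⊕1⊕0⊕1 = 1
Syndrome (s8...s1) = 1010 → position 10.
Flip bit 10: corrected codeword = 000110101111101
Data bits at positions 3,5,6,7,9,10,11,12,13,14,15: 01011111101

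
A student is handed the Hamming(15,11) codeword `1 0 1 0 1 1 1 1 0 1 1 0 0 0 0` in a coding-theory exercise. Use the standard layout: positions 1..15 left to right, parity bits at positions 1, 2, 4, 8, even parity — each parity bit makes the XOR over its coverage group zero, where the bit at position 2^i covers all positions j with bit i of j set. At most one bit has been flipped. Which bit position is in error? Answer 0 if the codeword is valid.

15

s1: b1⊕b3⊕b5⊕b7⊕b9⊕b11⊕b13⊕b15 = 1⊕1⊕1⊕1⊕0⊕1⊕0⊕0 = 1
s2: b2⊕b3⊕b6⊕b7⊕b10⊕b11⊕b14⊕b15 = 0⊕1⊕1⊕1⊕1⊕1⊕0⊕0 = 1
s4: b4⊕b5⊕b6⊕b7⊕b12⊕b13⊕b14⊕b15 = 0⊕1⊕1⊕1⊕0⊕0⊕0⊕0 = 1
s8: b8⊕b9⊕b10⊕b11⊕b12⊕b13⊕b14⊕b15 = 1⊕0⊕1⊕1⊕0⊕0⊕0⊕0 = 1
Syndrome (s8...s1) = 1111 → position 15.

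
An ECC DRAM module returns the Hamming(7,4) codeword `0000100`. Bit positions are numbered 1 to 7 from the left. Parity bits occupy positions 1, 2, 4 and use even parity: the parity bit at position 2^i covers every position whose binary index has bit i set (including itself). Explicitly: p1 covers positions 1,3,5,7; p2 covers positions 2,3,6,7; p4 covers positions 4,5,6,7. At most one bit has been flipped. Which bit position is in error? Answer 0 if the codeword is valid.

5

s1: b1⊕b3⊕b5⊕b7 = 0⊕0⊕1⊕0 = 1
s2: b2⊕b3⊕b6⊕b7 = 0⊕0⊕0⊕0 = 0
s4: b4⊕b5⊕b6⊕b7 = 0⊕1⊕0⊕0 = 1
Syndrome (s4...s1) = 101 → position 5.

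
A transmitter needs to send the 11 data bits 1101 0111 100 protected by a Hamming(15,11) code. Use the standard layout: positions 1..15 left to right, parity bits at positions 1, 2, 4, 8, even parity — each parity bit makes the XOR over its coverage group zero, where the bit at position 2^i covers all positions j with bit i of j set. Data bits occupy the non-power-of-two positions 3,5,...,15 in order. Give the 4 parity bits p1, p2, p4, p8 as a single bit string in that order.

Place data bits at non-power-of-two positions: b3=1, b5=1, b6=0, b7=1, b9=0, b10=1, b11=1, b12=1, b13=1, b14=0, b15=0.
p1 = XOR of data positions {3,5,7,9,11,13,15} = 1⊕1⊕1⊕0⊕1⊕1⊕0 = 1
p2 = XOR of data positions {3,6,7,10,11,14,15} = 1⊕0⊕1⊕1⊕1⊕0⊕0 = 0
p4 = XOR of data positions {5,6,7,12,13,14,15} = 1⊕0⊕1⊕1⊕1⊕0⊕0 = 0
p8 = XOR of data positions {9,10,11,12,13,14,15} = 0⊕1⊕1⊕1⊕1⊕0⊕0 = 0
Parity bits p1,p2,p4,p8 = 1000

1000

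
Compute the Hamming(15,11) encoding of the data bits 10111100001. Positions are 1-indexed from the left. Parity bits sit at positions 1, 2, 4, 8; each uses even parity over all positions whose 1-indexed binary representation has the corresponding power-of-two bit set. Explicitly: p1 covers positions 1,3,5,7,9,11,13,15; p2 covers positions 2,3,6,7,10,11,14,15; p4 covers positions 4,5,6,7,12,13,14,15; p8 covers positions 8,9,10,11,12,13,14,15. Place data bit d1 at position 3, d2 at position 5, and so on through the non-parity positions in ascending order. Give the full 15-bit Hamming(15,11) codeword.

011101111100001

Place data bits at non-power-of-two positions: b3=1, b5=0, b6=1, b7=1, b9=1, b10=1, b11=0, b12=0, b13=0, b14=0, b15=1.
p1 = XOR of data positions {3,5,7,9,11,13,15} = 1⊕0⊕1⊕1⊕0⊕0⊕1 = 0
p2 = XOR of data positions {3,6,7,10,11,14,15} = 1⊕1⊕1⊕1⊕0⊕0⊕1 = 1
p4 = XOR of data positions {5,6,7,12,13,14,15} = 0⊕1⊕1⊕0⊕0⊕0⊕1 = 1
p8 = XOR of data positions {9,10,11,12,13,14,15} = 1⊕1⊕0⊕0⊕0⊕0⊕1 = 1
Codeword b1..b15 = 011101111100001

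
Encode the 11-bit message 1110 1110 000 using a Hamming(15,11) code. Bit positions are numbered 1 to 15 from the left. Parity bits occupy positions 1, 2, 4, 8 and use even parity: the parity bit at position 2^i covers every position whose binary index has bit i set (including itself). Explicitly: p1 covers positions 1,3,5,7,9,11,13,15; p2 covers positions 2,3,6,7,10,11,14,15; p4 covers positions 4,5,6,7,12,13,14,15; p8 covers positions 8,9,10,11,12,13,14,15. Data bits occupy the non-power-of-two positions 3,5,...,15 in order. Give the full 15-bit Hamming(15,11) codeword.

Place data bits at non-power-of-two positions: b3=1, b5=1, b6=1, b7=0, b9=1, b10=1, b11=1, b12=0, b13=0, b14=0, b15=0.
p1 = XOR of data positions {3,5,7,9,11,13,15} = 1⊕1⊕0⊕1⊕1⊕0⊕0 = 0
p2 = XOR of data positions {3,6,7,10,11,14,15} = 1⊕1⊕0⊕1⊕1⊕0⊕0 = 0
p4 = XOR of data positions {5,6,7,12,13,14,15} = 1⊕1⊕0⊕0⊕0⊕0⊕0 = 0
p8 = XOR of data positions {9,10,11,12,13,14,15} = 1⊕1⊕1⊕0⊕0⊕0⊕0 = 1
Codeword b1..b15 = 001011011110000

001011011110000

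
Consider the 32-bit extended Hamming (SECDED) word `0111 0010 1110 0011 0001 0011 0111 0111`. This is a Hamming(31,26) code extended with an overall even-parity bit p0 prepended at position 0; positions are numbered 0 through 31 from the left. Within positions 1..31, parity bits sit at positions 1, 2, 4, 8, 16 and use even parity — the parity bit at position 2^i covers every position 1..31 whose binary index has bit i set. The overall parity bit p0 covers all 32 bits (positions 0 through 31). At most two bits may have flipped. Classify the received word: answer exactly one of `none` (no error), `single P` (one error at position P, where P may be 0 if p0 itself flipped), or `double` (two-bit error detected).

s1: b1⊕b3⊕b5⊕b7⊕b9⊕b11⊕b13⊕b15⊕b17⊕b19⊕b21⊕b23⊕b25⊕b27⊕b29⊕b31 = 1⊕1⊕0⊕0⊕1⊕0⊕0⊕1⊕0⊕1⊕0⊕1⊕1⊕1⊕1⊕1 = 0
s2: b2⊕b3⊕b6⊕b7⊕b10⊕b11⊕b14⊕b15⊕b18⊕b19⊕b22⊕b23⊕b26⊕b27⊕b30⊕b31 = 1⊕1⊕1⊕0⊕1⊕0⊕1⊕1⊕0⊕1⊕1⊕1⊕1⊕1⊕1⊕1 = 1
s4: b4⊕b5⊕b6⊕b7⊕b12⊕b13⊕b14⊕b15⊕b20⊕b21⊕b22⊕b23⊕b28⊕b29⊕b30⊕b31 = 0⊕0⊕1⊕0⊕0⊕0⊕1⊕1⊕0⊕0⊕1⊕1⊕0⊕1⊕1⊕1 = 0
s8: b8⊕b9⊕b10⊕b11⊕b12⊕b13⊕b14⊕b15⊕b24⊕b25⊕b26⊕b27⊕b28⊕b29⊕b30⊕b31 = 1⊕1⊕1⊕0⊕0⊕0⊕1⊕1⊕0⊕1⊕1⊕1⊕0⊕1⊕1⊕1 = 1
s16: b16⊕b17⊕b18⊕b19⊕b20⊕b21⊕b22⊕b23⊕b24⊕b25⊕b26⊕b27⊕b28⊕b29⊕b30⊕b31 = 0⊕0⊕0⊕1⊕0⊕0⊕1⊕1⊕0⊕1⊕1⊕1⊕0⊕1⊕1⊕1 = 1
Syndrome (s16...s1) = 11010 → position 26.
Overall parity (XOR of all 32 bits, including p0): 0⊕1⊕1⊕1⊕0⊕0⊕1⊕0⊕1⊕1⊕1⊕0⊕0⊕0⊕1⊕1⊕0⊕0⊕0⊕1⊕0⊕0⊕1⊕1⊕0⊕1⊕1⊕1⊕0⊕1⊕1⊕1 = 0
Overall=0, syndrome position=26 → double-bit error detected (uncorrectable).

double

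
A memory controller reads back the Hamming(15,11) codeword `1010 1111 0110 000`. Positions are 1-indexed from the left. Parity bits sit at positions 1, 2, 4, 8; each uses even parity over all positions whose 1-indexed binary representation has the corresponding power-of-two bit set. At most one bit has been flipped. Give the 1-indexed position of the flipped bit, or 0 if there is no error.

15

s1: b1⊕b3⊕b5⊕b7⊕b9⊕b11⊕b13⊕b15 = 1⊕1⊕1⊕1⊕0⊕1⊕0⊕0 = 1
s2: b2⊕b3⊕b6⊕b7⊕b10⊕b11⊕b14⊕b15 = 0⊕1⊕1⊕1⊕1⊕1⊕0⊕0 = 1
s4: b4⊕b5⊕b6⊕b7⊕b12⊕b13⊕b14⊕b15 = 0⊕1⊕1⊕1⊕0⊕0⊕0⊕0 = 1
s8: b8⊕b9⊕b10⊕b11⊕b12⊕b13⊕b14⊕b15 = 1⊕0⊕1⊕1⊕0⊕0⊕0⊕0 = 1
Syndrome (s8...s1) = 1111 → position 15.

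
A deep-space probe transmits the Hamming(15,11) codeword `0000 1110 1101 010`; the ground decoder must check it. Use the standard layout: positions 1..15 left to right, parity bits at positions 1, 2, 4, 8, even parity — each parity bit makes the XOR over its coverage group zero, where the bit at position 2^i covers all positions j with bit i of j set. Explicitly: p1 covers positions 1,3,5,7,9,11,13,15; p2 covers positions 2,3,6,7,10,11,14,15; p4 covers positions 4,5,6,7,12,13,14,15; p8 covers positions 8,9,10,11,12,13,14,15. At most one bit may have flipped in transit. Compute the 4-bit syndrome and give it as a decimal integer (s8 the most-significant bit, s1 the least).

5

s1: b1⊕b3⊕b5⊕b7⊕b9⊕b11⊕b13⊕b15 = 0⊕0⊕1⊕1⊕1⊕0⊕0⊕0 = 1
s2: b2⊕b3⊕b6⊕b7⊕b10⊕b11⊕b14⊕b15 = 0⊕0⊕1⊕1⊕1⊕0⊕1⊕0 = 0
s4: b4⊕b5⊕b6⊕b7⊕b12⊕b13⊕b14⊕b15 = 0⊕1⊕1⊕1⊕1⊕0⊕1⊕0 = 1
s8: b8⊕b9⊕b10⊕b11⊕b12⊕b13⊕b14⊕b15 = 0⊕1⊕1⊕0⊕1⊕0⊕1⊕0 = 0
Syndrome (s8...s1) = 0101 → position 5.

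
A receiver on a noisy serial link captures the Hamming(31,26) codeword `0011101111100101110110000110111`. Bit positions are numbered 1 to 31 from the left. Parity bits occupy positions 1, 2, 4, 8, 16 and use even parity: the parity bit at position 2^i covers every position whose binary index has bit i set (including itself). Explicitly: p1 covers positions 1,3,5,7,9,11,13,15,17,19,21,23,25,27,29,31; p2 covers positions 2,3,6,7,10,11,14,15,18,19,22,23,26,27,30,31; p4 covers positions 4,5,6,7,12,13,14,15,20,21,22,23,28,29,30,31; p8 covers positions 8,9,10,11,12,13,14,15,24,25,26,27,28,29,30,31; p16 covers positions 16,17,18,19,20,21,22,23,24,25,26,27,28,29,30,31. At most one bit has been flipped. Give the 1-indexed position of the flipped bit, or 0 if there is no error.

4

s1: b1⊕b3⊕b5⊕b7⊕b9⊕b11⊕b13⊕b15⊕b17⊕b19⊕b21⊕b23⊕b25⊕b27⊕b29⊕b31 = 0⊕1⊕1⊕1⊕1⊕1⊕0⊕0⊕1⊕0⊕1⊕0⊕0⊕1⊕1⊕1 = 0
s2: b2⊕b3⊕b6⊕b7⊕b10⊕b11⊕b14⊕b15⊕b18⊕b19⊕b22⊕b23⊕b26⊕b27⊕b30⊕b31 = 0⊕1⊕0⊕1⊕1⊕1⊕1⊕0⊕1⊕0⊕0⊕0⊕1⊕1⊕1⊕1 = 0
s4: b4⊕b5⊕b6⊕b7⊕b12⊕b13⊕b14⊕b15⊕b20⊕b21⊕b22⊕b23⊕b28⊕b29⊕b30⊕b31 = 1⊕1⊕0⊕1⊕0⊕0⊕1⊕0⊕1⊕1⊕0⊕0⊕0⊕1⊕1⊕1 = 1
s8: b8⊕b9⊕b10⊕b11⊕b12⊕b13⊕b14⊕b15⊕b24⊕b25⊕b26⊕b27⊕b28⊕b29⊕b30⊕b31 = 1⊕1⊕1⊕1⊕0⊕0⊕1⊕0⊕0⊕0⊕1⊕1⊕0⊕1⊕1⊕1 = 0
s16: b16⊕b17⊕b18⊕b19⊕b20⊕b21⊕b22⊕b23⊕b24⊕b25⊕b26⊕b27⊕b28⊕b29⊕b30⊕b31 = 1⊕1⊕1⊕0⊕1⊕1⊕0⊕0⊕0⊕0⊕1⊕1⊕0⊕1⊕1⊕1 = 0
Syndrome (s16...s1) = 00100 → position 4.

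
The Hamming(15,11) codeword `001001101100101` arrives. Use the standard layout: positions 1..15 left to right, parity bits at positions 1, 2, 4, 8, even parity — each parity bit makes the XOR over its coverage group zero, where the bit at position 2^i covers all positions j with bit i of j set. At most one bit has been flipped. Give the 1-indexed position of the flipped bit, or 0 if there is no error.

s1: b1⊕b3⊕b5⊕b7⊕b9⊕b11⊕b13⊕b15 = 0⊕1⊕0⊕1⊕1⊕0⊕1⊕1 = 1
s2: b2⊕b3⊕b6⊕b7⊕b10⊕b11⊕b14⊕b15 = 0⊕1⊕1⊕1⊕1⊕0⊕0⊕1 = 1
s4: b4⊕b5⊕b6⊕b7⊕b12⊕b13⊕b14⊕b15 = 0⊕0⊕1⊕1⊕0⊕1⊕0⊕1 = 0
s8: b8⊕b9⊕b10⊕b11⊕b12⊕b13⊕b14⊕b15 = 0⊕1⊕1⊕0⊕0⊕1⊕0⊕1 = 0
Syndrome (s8...s1) = 0011 → position 3.

3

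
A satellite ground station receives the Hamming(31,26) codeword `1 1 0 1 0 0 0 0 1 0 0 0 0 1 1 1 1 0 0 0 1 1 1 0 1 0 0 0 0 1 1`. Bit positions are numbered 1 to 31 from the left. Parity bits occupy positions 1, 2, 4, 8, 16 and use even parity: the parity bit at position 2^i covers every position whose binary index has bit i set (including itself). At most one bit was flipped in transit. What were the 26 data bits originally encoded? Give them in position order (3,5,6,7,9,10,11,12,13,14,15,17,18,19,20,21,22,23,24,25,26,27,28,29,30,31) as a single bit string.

s1: b1⊕b3⊕b5⊕b7⊕b9⊕b11⊕b13⊕b15⊕b17⊕b19⊕b21⊕b23⊕b25⊕b27⊕b29⊕b31 = 1⊕0⊕0⊕0⊕1⊕0⊕0⊕1⊕1⊕0⊕1⊕1⊕1⊕0⊕0⊕1 = 0
s2: b2⊕b3⊕b6⊕b7⊕b10⊕b11⊕b14⊕b15⊕b18⊕b19⊕b22⊕b23⊕b26⊕b27⊕b30⊕b31 = 1⊕0⊕0⊕0⊕0⊕0⊕1⊕1⊕0⊕0⊕1⊕1⊕0⊕0⊕1⊕1 = 1
s4: b4⊕b5⊕b6⊕b7⊕b12⊕b13⊕b14⊕b15⊕b20⊕b21⊕b22⊕b23⊕b28⊕b29⊕b30⊕b31 = 1⊕0⊕0⊕0⊕0⊕0⊕1⊕1⊕0⊕1⊕1⊕1⊕0⊕0⊕1⊕1 = 0
s8: b8⊕b9⊕b10⊕b11⊕b12⊕b13⊕b14⊕b15⊕b24⊕b25⊕b26⊕b27⊕b28⊕b29⊕b30⊕b31 = 0⊕1⊕0⊕0⊕0⊕0⊕1⊕1⊕0⊕1⊕0⊕0⊕0⊕0⊕1⊕1 = 0
s16: b16⊕b17⊕b18⊕b19⊕b20⊕b21⊕b22⊕b23⊕b24⊕b25⊕b26⊕b27⊕b28⊕b29⊕b30⊕b31 = 1⊕1⊕0⊕0⊕0⊕1⊕1⊕1⊕0⊕1⊕0⊕0⊕0⊕0⊕1⊕1 = 0
Syndrome (s16...s1) = 00010 → position 2.
Flip bit 2: corrected codeword = 1001000010000111100011101000011
Data bits at positions 3,5,6,7,9,10,11,12,13,14,15,17,18,19,20,21,22,23,24,25,26,27,28,29,30,31: 00001000011100011101000011

00001000011100011101000011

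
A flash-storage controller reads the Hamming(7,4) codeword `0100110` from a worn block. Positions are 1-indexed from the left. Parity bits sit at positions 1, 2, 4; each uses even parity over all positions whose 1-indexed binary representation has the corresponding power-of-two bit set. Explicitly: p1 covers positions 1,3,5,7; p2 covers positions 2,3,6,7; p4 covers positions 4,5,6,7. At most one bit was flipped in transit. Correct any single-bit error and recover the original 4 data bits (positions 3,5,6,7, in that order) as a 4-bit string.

s1: b1⊕b3⊕b5⊕b7 = 0⊕0⊕1⊕0 = 1
s2: b2⊕b3⊕b6⊕b7 = 1⊕0⊕1⊕0 = 0
s4: b4⊕b5⊕b6⊕b7 = 0⊕1⊕1⊕0 = 0
Syndrome (s4...s1) = 001 → position 1.
Flip bit 1: corrected codeword = 1100110
Data bits at positions 3,5,6,7: 0110

0110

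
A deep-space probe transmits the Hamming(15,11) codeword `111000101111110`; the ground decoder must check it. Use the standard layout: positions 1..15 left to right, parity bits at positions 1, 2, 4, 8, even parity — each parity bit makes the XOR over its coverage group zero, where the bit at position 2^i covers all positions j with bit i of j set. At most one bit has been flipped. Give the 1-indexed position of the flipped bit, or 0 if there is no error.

0

s1: b1⊕b3⊕b5⊕b7⊕b9⊕b11⊕b13⊕b15 = 1⊕1⊕0⊕1⊕1⊕1⊕1⊕0 = 0
s2: b2⊕b3⊕b6⊕b7⊕b10⊕b11⊕b14⊕b15 = 1⊕1⊕0⊕1⊕1⊕1⊕1⊕0 = 0
s4: b4⊕b5⊕b6⊕b7⊕b12⊕b13⊕b14⊕b15 = 0⊕0⊕0⊕1⊕1⊕1⊕1⊕0 = 0
s8: b8⊕b9⊕b10⊕b11⊕b12⊕b13⊕b14⊕b15 = 0⊕1⊕1⊕1⊕1⊕1⊕1⊕0 = 0
Syndrome (s8...s1) = 0000 → position 0 (no error).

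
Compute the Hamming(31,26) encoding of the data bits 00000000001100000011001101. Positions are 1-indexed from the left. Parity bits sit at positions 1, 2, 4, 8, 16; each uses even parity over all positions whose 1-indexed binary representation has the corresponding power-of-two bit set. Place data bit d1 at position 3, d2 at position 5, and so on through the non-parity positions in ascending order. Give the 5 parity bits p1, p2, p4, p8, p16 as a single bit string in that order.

10000

Place data bits at non-power-of-two positions: b3=0, b5=0, b6=0, b7=0, b9=0, b10=0, b11=0, b12=0, b13=0, b14=0, b15=1, b17=1, b18=0, b19=0, b20=0, b21=0, b22=0, b23=0, b24=1, b25=1, b26=0, b27=0, b28=1, b29=1, b30=0, b31=1.
p1 = XOR of data positions {3,5,7,9,11,13,15,17,19,21,23,25,27,29,31} = 0⊕0⊕0⊕0⊕0⊕0⊕1⊕1⊕0⊕0⊕0⊕1⊕0⊕1⊕1 = 1
p2 = XOR of data positions {3,6,7,10,11,14,15,18,19,22,23,26,27,30,31} = 0⊕0⊕0⊕0⊕0⊕0⊕1⊕0⊕0⊕0⊕0⊕0⊕0⊕0⊕1 = 0
p4 = XOR of data positions {5,6,7,12,13,14,15,20,21,22,23,28,29,30,31} = 0⊕0⊕0⊕0⊕0⊕0⊕1⊕0⊕0⊕0⊕0⊕1⊕1⊕0⊕1 = 0
p8 = XOR of data positions {9,10,11,12,13,14,15,24,25,26,27,28,29,30,31} = 0⊕0⊕0⊕0⊕0⊕0⊕1⊕1⊕1⊕0⊕0⊕1⊕1⊕0⊕1 = 0
p16 = XOR of data positions {17,18,19,20,21,22,23,24,25,26,27,28,29,30,31} = 1⊕0⊕0⊕0⊕0⊕0⊕0⊕1⊕1⊕0⊕0⊕1⊕1⊕0⊕1 = 0
Parity bits p1,p2,p4,p8,p16 = 10000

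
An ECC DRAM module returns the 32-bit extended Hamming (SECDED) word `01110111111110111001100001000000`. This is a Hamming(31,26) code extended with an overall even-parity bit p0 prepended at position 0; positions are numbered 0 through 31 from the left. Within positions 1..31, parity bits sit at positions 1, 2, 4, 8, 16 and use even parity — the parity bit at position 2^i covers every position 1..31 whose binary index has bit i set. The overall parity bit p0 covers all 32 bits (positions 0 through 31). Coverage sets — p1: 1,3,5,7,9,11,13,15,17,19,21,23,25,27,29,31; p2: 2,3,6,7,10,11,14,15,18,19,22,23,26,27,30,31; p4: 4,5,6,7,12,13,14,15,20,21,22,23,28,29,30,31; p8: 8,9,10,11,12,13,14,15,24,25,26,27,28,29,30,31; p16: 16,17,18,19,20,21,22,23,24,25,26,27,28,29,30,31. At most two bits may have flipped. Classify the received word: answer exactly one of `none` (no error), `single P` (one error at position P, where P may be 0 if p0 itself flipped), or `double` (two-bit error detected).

single 7

s1: b1⊕b3⊕b5⊕b7⊕b9⊕b11⊕b13⊕b15⊕b17⊕b19⊕b21⊕b23⊕b25⊕b27⊕b29⊕b31 = 1⊕1⊕1⊕1⊕1⊕1⊕0⊕1⊕0⊕1⊕0⊕0⊕1⊕0⊕0⊕0 = 1
s2: b2⊕b3⊕b6⊕b7⊕b10⊕b11⊕b14⊕b15⊕b18⊕b19⊕b22⊕b23⊕b26⊕b27⊕b30⊕b31 = 1⊕1⊕1⊕1⊕1⊕1⊕1⊕1⊕0⊕1⊕0⊕0⊕0⊕0⊕0⊕0 = 1
s4: b4⊕b5⊕b6⊕b7⊕b12⊕b13⊕b14⊕b15⊕b20⊕b21⊕b22⊕b23⊕b28⊕b29⊕b30⊕b31 = 0⊕1⊕1⊕1⊕1⊕0⊕1⊕1⊕1⊕0⊕0⊕0⊕0⊕0⊕0⊕0 = 1
s8: b8⊕b9⊕b10⊕b11⊕b12⊕b13⊕b14⊕b15⊕b24⊕b25⊕b26⊕b27⊕b28⊕b29⊕b30⊕b31 = 1⊕1⊕1⊕1⊕1⊕0⊕1⊕1⊕0⊕1⊕0⊕0⊕0⊕0⊕0⊕0 = 0
s16: b16⊕b17⊕b18⊕b19⊕b20⊕b21⊕b22⊕b23⊕b24⊕b25⊕b26⊕b27⊕b28⊕b29⊕b30⊕b31 = 1⊕0⊕0⊕1⊕1⊕0⊕0⊕0⊕0⊕1⊕0⊕0⊕0⊕0⊕0⊕0 = 0
Syndrome (s16...s1) = 00111 → position 7.
Overall parity (XOR of all 32 bits, including p0): 0⊕1⊕1⊕1⊕0⊕1⊕1⊕1⊕1⊕1⊕1⊕1⊕1⊕0⊕1⊕1⊕1⊕0⊕0⊕1⊕1⊕0⊕0⊕0⊕0⊕1⊕0⊕0⊕0⊕0⊕0⊕0 = 1
Overall=1, syndrome position=7 → single-bit error at position 7.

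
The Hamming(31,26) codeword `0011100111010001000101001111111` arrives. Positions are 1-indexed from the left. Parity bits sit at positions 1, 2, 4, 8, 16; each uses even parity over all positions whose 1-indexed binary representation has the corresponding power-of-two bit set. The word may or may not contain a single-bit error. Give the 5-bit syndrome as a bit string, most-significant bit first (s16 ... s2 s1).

01111

s1: b1⊕b3⊕b5⊕b7⊕b9⊕b11⊕b13⊕b15⊕b17⊕b19⊕b21⊕b23⊕b25⊕b27⊕b29⊕b31 = 0⊕1⊕1⊕0⊕1⊕0⊕0⊕0⊕0⊕0⊕0⊕0⊕1⊕1⊕1⊕1 = 1
s2: b2⊕b3⊕b6⊕b7⊕b10⊕b11⊕b14⊕b15⊕b18⊕b19⊕b22⊕b23⊕b26⊕b27⊕b30⊕b31 = 0⊕1⊕0⊕0⊕1⊕0⊕0⊕0⊕0⊕0⊕1⊕0⊕1⊕1⊕1⊕1 = 1
s4: b4⊕b5⊕b6⊕b7⊕b12⊕b13⊕b14⊕b15⊕b20⊕b21⊕b22⊕b23⊕b28⊕b29⊕b30⊕b31 = 1⊕1⊕0⊕0⊕1⊕0⊕0⊕0⊕1⊕0⊕1⊕0⊕1⊕1⊕1⊕1 = 1
s8: b8⊕b9⊕b10⊕b11⊕b12⊕b13⊕b14⊕b15⊕b24⊕b25⊕b26⊕b27⊕b28⊕b29⊕b30⊕b31 = 1⊕1⊕1⊕0⊕1⊕0⊕0⊕0⊕0⊕1⊕1⊕1⊕1⊕1⊕1⊕1 = 1
s16: b16⊕b17⊕b18⊕b19⊕b20⊕b21⊕b22⊕b23⊕b24⊕b25⊕b26⊕b27⊕b28⊕b29⊕b30⊕b31 = 1⊕0⊕0⊕0⊕1⊕0⊕1⊕0⊕0⊕1⊕1⊕1⊕1⊕1⊕1⊕1 = 0
Syndrome (s16...s1) = 01111 → position 15.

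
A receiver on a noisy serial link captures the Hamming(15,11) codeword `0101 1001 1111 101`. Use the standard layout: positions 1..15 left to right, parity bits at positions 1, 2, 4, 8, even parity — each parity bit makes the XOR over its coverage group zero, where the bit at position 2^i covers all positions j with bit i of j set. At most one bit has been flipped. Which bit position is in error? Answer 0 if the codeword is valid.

13

s1: b1⊕b3⊕b5⊕b7⊕b9⊕b11⊕b13⊕b15 = 0⊕0⊕1⊕0⊕1⊕1⊕1⊕1 = 1
s2: b2⊕b3⊕b6⊕b7⊕b10⊕b11⊕b14⊕b15 = 1⊕0⊕0⊕0⊕1⊕1⊕0⊕1 = 0
s4: b4⊕b5⊕b6⊕b7⊕b12⊕b13⊕b14⊕b15 = 1⊕1⊕0⊕0⊕1⊕1⊕0⊕1 = 1
s8: b8⊕b9⊕b10⊕b11⊕b12⊕b13⊕b14⊕b15 = 1⊕1⊕1⊕1⊕1⊕1⊕0⊕1 = 1
Syndrome (s8...s1) = 1101 → position 13.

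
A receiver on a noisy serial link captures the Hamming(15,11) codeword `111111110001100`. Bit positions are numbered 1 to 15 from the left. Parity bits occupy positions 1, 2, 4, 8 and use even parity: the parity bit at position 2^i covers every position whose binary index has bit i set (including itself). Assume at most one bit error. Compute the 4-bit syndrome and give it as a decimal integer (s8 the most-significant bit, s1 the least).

9

s1: b1⊕b3⊕b5⊕b7⊕b9⊕b11⊕b13⊕b15 = 1⊕1⊕1⊕1⊕0⊕0⊕1⊕0 = 1
s2: b2⊕b3⊕b6⊕b7⊕b10⊕b11⊕b14⊕b15 = 1⊕1⊕1⊕1⊕0⊕0⊕0⊕0 = 0
s4: b4⊕b5⊕b6⊕b7⊕b12⊕b13⊕b14⊕b15 = 1⊕1⊕1⊕1⊕1⊕1⊕0⊕0 = 0
s8: b8⊕b9⊕b10⊕b11⊕b12⊕b13⊕b14⊕b15 = 1⊕0⊕0⊕0⊕1⊕1⊕0⊕0 = 1
Syndrome (s8...s1) = 1001 → position 9.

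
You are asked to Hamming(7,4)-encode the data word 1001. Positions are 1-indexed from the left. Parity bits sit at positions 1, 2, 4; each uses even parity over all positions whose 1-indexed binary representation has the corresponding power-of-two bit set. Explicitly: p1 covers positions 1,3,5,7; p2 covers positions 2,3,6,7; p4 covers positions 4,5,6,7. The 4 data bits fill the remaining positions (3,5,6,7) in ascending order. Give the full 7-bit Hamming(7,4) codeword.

Place data bits at non-power-of-two positions: b3=1, b5=0, b6=0, b7=1.
p1 = XOR of data positions {3,5,7} = 1⊕0⊕1 = 0
p2 = XOR of data positions {3,6,7} = 1⊕0⊕1 = 0
p4 = XOR of data positions {5,6,7} = 0⊕0⊕1 = 1
Codeword b1..b7 = 0011001

0011001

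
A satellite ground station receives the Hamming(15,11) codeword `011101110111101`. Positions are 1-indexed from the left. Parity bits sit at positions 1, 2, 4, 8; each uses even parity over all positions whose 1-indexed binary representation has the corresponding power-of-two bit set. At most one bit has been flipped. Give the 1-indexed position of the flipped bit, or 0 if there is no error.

3

s1: b1⊕b3⊕b5⊕b7⊕b9⊕b11⊕b13⊕b15 = 0⊕1⊕0⊕1⊕0⊕1⊕1⊕1 = 1
s2: b2⊕b3⊕b6⊕b7⊕b10⊕b11⊕b14⊕b15 = 1⊕1⊕1⊕1⊕1⊕1⊕0⊕1 = 1
s4: b4⊕b5⊕b6⊕b7⊕b12⊕b13⊕b14⊕b15 = 1⊕0⊕1⊕1⊕1⊕1⊕0⊕1 = 0
s8: b8⊕b9⊕b10⊕b11⊕b12⊕b13⊕b14⊕b15 = 1⊕0⊕1⊕1⊕1⊕1⊕0⊕1 = 0
Syndrome (s8...s1) = 0011 → position 3.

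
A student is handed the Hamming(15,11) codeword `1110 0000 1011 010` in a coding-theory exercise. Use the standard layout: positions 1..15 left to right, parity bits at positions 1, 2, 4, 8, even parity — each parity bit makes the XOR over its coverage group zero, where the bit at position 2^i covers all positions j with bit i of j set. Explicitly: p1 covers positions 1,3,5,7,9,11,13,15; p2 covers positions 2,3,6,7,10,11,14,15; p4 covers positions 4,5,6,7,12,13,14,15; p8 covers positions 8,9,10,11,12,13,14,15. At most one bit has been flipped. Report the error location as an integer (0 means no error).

s1: b1⊕b3⊕b5⊕b7⊕b9⊕b11⊕b13⊕b15 = 1⊕1⊕0⊕0⊕1⊕1⊕0⊕0 = 0
s2: b2⊕b3⊕b6⊕b7⊕b10⊕b11⊕b14⊕b15 = 1⊕1⊕0⊕0⊕0⊕1⊕1⊕0 = 0
s4: b4⊕b5⊕b6⊕b7⊕b12⊕b13⊕b14⊕b15 = 0⊕0⊕0⊕0⊕1⊕0⊕1⊕0 = 0
s8: b8⊕b9⊕b10⊕b11⊕b12⊕b13⊕b14⊕b15 = 0⊕1⊕0⊕1⊕1⊕0⊕1⊕0 = 0
Syndrome (s8...s1) = 0000 → position 0 (no error).

0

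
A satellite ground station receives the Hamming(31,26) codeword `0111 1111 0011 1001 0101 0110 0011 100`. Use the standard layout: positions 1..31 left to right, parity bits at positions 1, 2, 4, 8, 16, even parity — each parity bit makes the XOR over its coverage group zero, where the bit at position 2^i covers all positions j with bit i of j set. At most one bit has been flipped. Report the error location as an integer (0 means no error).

14

s1: b1⊕b3⊕b5⊕b7⊕b9⊕b11⊕b13⊕b15⊕b17⊕b19⊕b21⊕b23⊕b25⊕b27⊕b29⊕b31 = 0⊕1⊕1⊕1⊕0⊕1⊕1⊕0⊕0⊕0⊕0⊕1⊕0⊕1⊕1⊕0 = 0
s2: b2⊕b3⊕b6⊕b7⊕b10⊕b11⊕b14⊕b15⊕b18⊕b19⊕b22⊕b23⊕b26⊕b27⊕b30⊕b31 = 1⊕1⊕1⊕1⊕0⊕1⊕0⊕0⊕1⊕0⊕1⊕1⊕0⊕1⊕0⊕0 = 1
s4: b4⊕b5⊕b6⊕b7⊕b12⊕b13⊕b14⊕b15⊕b20⊕b21⊕b22⊕b23⊕b28⊕b29⊕b30⊕b31 = 1⊕1⊕1⊕1⊕1⊕1⊕0⊕0⊕1⊕0⊕1⊕1⊕1⊕1⊕0⊕0 = 1
s8: b8⊕b9⊕b10⊕b11⊕b12⊕b13⊕b14⊕b15⊕b24⊕b25⊕b26⊕b27⊕b28⊕b29⊕b30⊕b31 = 1⊕0⊕0⊕1⊕1⊕1⊕0⊕0⊕0⊕0⊕0⊕1⊕1⊕1⊕0⊕0 = 1
s16: b16⊕b17⊕b18⊕b19⊕b20⊕b21⊕b22⊕b23⊕b24⊕b25⊕b26⊕b27⊕b28⊕b29⊕b30⊕b31 = 1⊕0⊕1⊕0⊕1⊕0⊕1⊕1⊕0⊕0⊕0⊕1⊕1⊕1⊕0⊕0 = 0
Syndrome (s16...s1) = 01110 → position 14.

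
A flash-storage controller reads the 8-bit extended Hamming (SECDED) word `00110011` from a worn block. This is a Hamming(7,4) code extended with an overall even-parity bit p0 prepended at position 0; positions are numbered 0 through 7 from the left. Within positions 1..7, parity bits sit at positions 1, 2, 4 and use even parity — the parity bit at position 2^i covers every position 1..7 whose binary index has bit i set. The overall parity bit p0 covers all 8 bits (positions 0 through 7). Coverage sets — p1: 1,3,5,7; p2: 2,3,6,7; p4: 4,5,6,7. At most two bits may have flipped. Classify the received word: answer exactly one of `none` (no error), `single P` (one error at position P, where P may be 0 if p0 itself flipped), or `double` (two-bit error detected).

s1: b1⊕b3⊕b5⊕b7 = 0⊕1⊕0⊕1 = 0
s2: b2⊕b3⊕b6⊕b7 = 1⊕1⊕1⊕1 = 0
s4: b4⊕b5⊕b6⊕b7 = 0⊕0⊕1⊕1 = 0
Syndrome (s4...s1) = 000 → position 0 (no error).
Overall parity (XOR of all 8 bits, including p0): 0⊕0⊕1⊕1⊕0⊕0⊕1⊕1 = 0
Overall=0, syndrome position=0 → no error.

none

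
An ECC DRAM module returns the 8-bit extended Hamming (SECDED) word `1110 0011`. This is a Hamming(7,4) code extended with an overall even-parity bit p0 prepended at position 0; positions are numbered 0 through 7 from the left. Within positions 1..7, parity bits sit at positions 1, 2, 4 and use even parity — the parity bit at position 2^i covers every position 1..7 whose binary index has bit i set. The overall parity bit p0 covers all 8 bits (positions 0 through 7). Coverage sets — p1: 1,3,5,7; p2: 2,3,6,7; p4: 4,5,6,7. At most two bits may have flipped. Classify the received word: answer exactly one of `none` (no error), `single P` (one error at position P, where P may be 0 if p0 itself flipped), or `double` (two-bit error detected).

single 2

s1: b1⊕b3⊕b5⊕b7 = 1⊕0⊕0⊕1 = 0
s2: b2⊕b3⊕b6⊕b7 = 1⊕0⊕1⊕1 = 1
s4: b4⊕b5⊕b6⊕b7 = 0⊕0⊕1⊕1 = 0
Syndrome (s4...s1) = 010 → position 2.
Overall parity (XOR of all 8 bits, including p0): 1⊕1⊕1⊕0⊕0⊕0⊕1⊕1 = 1
Overall=1, syndrome position=2 → single-bit error at position 2.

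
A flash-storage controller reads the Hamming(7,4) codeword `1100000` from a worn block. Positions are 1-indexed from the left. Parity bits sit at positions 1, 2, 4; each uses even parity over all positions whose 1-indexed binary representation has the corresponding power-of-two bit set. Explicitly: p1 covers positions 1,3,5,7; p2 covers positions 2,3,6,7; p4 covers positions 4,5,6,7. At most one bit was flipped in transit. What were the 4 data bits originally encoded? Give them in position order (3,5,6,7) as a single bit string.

1000

s1: b1⊕b3⊕b5⊕b7 = 1⊕0⊕0⊕0 = 1
s2: b2⊕b3⊕b6⊕b7 = 1⊕0⊕0⊕0 = 1
s4: b4⊕b5⊕b6⊕b7 = 0⊕0⊕0⊕0 = 0
Syndrome (s4...s1) = 011 → position 3.
Flip bit 3: corrected codeword = 1110000
Data bits at positions 3,5,6,7: 1000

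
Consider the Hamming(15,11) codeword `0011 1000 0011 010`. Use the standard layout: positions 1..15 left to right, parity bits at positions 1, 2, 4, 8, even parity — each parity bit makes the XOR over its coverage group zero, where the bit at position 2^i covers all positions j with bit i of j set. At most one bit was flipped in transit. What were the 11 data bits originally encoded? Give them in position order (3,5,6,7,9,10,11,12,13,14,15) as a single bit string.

11000001010

s1: b1⊕b3⊕b5⊕b7⊕b9⊕b11⊕b13⊕b15 = 0⊕1⊕1⊕0⊕0⊕1⊕0⊕0 = 1
s2: b2⊕b3⊕b6⊕b7⊕b10⊕b11⊕b14⊕b15 = 0⊕1⊕0⊕0⊕0⊕1⊕1⊕0 = 1
s4: b4⊕b5⊕b6⊕b7⊕b12⊕b13⊕b14⊕b15 = 1⊕1⊕0⊕0⊕1⊕0⊕1⊕0 = 0
s8: b8⊕b9⊕b10⊕b11⊕b12⊕b13⊕b14⊕b15 = 0⊕0⊕0⊕1⊕1⊕0⊕1⊕0 = 1
Syndrome (s8...s1) = 1011 → position 11.
Flip bit 11: corrected codeword = 001110000001010
Data bits at positions 3,5,6,7,9,10,11,12,13,14,15: 11000001010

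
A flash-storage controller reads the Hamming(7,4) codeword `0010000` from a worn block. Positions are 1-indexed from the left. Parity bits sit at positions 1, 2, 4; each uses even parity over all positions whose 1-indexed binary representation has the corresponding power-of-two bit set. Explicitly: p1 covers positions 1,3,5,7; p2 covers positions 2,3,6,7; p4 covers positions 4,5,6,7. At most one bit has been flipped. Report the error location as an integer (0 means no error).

3

s1: b1⊕b3⊕b5⊕b7 = 0⊕1⊕0⊕0 = 1
s2: b2⊕b3⊕b6⊕b7 = 0⊕1⊕0⊕0 = 1
s4: b4⊕b5⊕b6⊕b7 = 0⊕0⊕0⊕0 = 0
Syndrome (s4...s1) = 011 → position 3.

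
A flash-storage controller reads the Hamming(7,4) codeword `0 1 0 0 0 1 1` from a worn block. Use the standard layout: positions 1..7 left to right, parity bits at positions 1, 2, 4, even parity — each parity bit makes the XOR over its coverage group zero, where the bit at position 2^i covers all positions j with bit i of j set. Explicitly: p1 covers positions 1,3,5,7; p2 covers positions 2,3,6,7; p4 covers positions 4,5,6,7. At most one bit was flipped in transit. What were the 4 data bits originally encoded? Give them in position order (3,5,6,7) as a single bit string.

s1: b1⊕b3⊕b5⊕b7 = 0⊕0⊕0⊕1 = 1
s2: b2⊕b3⊕b6⊕b7 = 1⊕0⊕1⊕1 = 1
s4: b4⊕b5⊕b6⊕b7 = 0⊕0⊕1⊕1 = 0
Syndrome (s4...s1) = 011 → position 3.
Flip bit 3: corrected codeword = 0110011
Data bits at positions 3,5,6,7: 1011

1011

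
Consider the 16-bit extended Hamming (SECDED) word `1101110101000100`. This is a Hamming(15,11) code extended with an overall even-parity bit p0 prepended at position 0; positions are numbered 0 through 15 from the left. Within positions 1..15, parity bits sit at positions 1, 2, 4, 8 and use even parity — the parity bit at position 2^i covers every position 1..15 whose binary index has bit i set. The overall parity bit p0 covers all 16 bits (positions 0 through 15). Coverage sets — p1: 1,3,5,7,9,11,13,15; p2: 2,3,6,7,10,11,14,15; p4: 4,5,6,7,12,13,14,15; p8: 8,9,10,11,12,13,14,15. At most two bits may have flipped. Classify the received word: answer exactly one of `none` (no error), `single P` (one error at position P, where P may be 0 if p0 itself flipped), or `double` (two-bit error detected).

s1: b1⊕b3⊕b5⊕b7⊕b9⊕b11⊕b13⊕b15 = 1⊕1⊕1⊕1⊕1⊕0⊕1⊕0 = 0
s2: b2⊕b3⊕b6⊕b7⊕b10⊕b11⊕b14⊕b15 = 0⊕1⊕0⊕1⊕0⊕0⊕0⊕0 = 0
s4: b4⊕b5⊕b6⊕b7⊕b12⊕b13⊕b14⊕b15 = 1⊕1⊕0⊕1⊕0⊕1⊕0⊕0 = 0
s8: b8⊕b9⊕b10⊕b11⊕b12⊕b13⊕b14⊕b15 = 0⊕1⊕0⊕0⊕0⊕1⊕0⊕0 = 0
Syndrome (s8...s1) = 0000 → position 0 (no error).
Overall parity (XOR of all 16 bits, including p0): 1⊕1⊕0⊕1⊕1⊕1⊕0⊕1⊕0⊕1⊕0⊕0⊕0⊕1⊕0⊕0 = 0
Overall=0, syndrome position=0 → no error.

none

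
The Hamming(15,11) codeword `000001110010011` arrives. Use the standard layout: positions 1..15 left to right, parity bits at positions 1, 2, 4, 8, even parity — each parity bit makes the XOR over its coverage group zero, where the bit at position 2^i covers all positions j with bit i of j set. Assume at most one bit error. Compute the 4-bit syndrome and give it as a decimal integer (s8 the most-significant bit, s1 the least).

3

s1: b1⊕b3⊕b5⊕b7⊕b9⊕b11⊕b13⊕b15 = 0⊕0⊕0⊕1⊕0⊕1⊕0⊕1 = 1
s2: b2⊕b3⊕b6⊕b7⊕b10⊕b11⊕b14⊕b15 = 0⊕0⊕1⊕1⊕0⊕1⊕1⊕1 = 1
s4: b4⊕b5⊕b6⊕b7⊕b12⊕b13⊕b14⊕b15 = 0⊕0⊕1⊕1⊕0⊕0⊕1⊕1 = 0
s8: b8⊕b9⊕b10⊕b11⊕b12⊕b13⊕b14⊕b15 = 1⊕0⊕0⊕1⊕0⊕0⊕1⊕1 = 0
Syndrome (s8...s1) = 0011 → position 3.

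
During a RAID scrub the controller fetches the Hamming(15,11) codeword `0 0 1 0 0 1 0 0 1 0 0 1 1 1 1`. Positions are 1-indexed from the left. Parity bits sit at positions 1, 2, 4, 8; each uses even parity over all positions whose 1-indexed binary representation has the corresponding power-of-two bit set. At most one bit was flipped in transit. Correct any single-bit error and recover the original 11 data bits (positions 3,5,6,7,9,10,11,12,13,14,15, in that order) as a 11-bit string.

s1: b1⊕b3⊕b5⊕b7⊕b9⊕b11⊕b13⊕b15 = 0⊕1⊕0⊕0⊕1⊕0⊕1⊕1 = 0
s2: b2⊕b3⊕b6⊕b7⊕b10⊕b11⊕b14⊕b15 = 0⊕1⊕1⊕0⊕0⊕0⊕1⊕1 = 0
s4: b4⊕b5⊕b6⊕b7⊕b12⊕b13⊕b14⊕b15 = 0⊕0⊕1⊕0⊕1⊕1⊕1⊕1 = 1
s8: b8⊕b9⊕b10⊕b11⊕b12⊕b13⊕b14⊕b15 = 0⊕1⊕0⊕0⊕1⊕1⊕1⊕1 = 1
Syndrome (s8...s1) = 1100 → position 12.
Flip bit 12: corrected codeword = 001001001000111
Data bits at positions 3,5,6,7,9,10,11,12,13,14,15: 10101000111

10101000111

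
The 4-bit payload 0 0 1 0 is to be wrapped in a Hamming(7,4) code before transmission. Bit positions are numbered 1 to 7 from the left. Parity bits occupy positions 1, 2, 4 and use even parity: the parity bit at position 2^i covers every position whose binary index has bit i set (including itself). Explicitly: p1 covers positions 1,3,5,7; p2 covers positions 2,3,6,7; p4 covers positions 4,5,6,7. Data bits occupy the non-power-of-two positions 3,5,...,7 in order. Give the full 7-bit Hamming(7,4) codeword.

0101010

Place data bits at non-power-of-two positions: b3=0, b5=0, b6=1, b7=0.
p1 = XOR of data positions {3,5,7} = 0⊕0⊕0 = 0
p2 = XOR of data positions {3,6,7} = 0⊕1⊕0 = 1
p4 = XOR of data positions {5,6,7} = 0⊕1⊕0 = 1
Codeword b1..b7 = 0101010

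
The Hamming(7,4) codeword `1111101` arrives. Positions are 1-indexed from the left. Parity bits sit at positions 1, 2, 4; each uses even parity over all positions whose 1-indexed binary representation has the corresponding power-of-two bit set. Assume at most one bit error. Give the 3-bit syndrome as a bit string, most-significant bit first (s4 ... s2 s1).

110

s1: b1⊕b3⊕b5⊕b7 = 1⊕1⊕1⊕1 = 0
s2: b2⊕b3⊕b6⊕b7 = 1⊕1⊕0⊕1 = 1
s4: b4⊕b5⊕b6⊕b7 = 1⊕1⊕0⊕1 = 1
Syndrome (s4...s1) = 110 → position 6.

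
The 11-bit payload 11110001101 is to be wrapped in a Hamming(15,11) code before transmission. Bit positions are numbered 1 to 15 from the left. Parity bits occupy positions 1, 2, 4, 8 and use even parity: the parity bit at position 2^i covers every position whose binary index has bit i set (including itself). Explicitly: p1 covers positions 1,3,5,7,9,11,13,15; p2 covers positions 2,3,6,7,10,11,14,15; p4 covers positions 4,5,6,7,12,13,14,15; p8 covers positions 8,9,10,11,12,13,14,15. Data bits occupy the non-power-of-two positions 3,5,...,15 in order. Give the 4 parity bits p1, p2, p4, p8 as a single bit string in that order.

1001

Place data bits at non-power-of-two positions: b3=1, b5=1, b6=1, b7=1, b9=0, b10=0, b11=0, b12=1, b13=1, b14=0, b15=1.
p1 = XOR of data positions {3,5,7,9,11,13,15} = 1⊕1⊕1⊕0⊕0⊕1⊕1 = 1
p2 = XOR of data positions {3,6,7,10,11,14,15} = 1⊕1⊕1⊕0⊕0⊕0⊕1 = 0
p4 = XOR of data positions {5,6,7,12,13,14,15} = 1⊕1⊕1⊕1⊕1⊕0⊕1 = 0
p8 = XOR of data positions {9,10,11,12,13,14,15} = 0⊕0⊕0⊕1⊕1⊕0⊕1 = 1
Parity bits p1,p2,p4,p8 = 1001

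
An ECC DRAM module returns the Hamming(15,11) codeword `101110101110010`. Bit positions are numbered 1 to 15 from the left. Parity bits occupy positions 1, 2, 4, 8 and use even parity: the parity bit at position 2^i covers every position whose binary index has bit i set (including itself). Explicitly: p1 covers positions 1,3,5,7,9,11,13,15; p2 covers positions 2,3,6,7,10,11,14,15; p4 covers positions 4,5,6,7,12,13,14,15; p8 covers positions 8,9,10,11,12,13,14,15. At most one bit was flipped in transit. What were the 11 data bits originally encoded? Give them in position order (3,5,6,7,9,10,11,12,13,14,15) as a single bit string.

11011110010

s1: b1⊕b3⊕b5⊕b7⊕b9⊕b11⊕b13⊕b15 = 1⊕1⊕1⊕1⊕1⊕1⊕0⊕0 = 0
s2: b2⊕b3⊕b6⊕b7⊕b10⊕b11⊕b14⊕b15 = 0⊕1⊕0⊕1⊕1⊕1⊕1⊕0 = 1
s4: b4⊕b5⊕b6⊕b7⊕b12⊕b13⊕b14⊕b15 = 1⊕1⊕0⊕1⊕0⊕0⊕1⊕0 = 0
s8: b8⊕b9⊕b10⊕b11⊕b12⊕b13⊕b14⊕b15 = 0⊕1⊕1⊕1⊕0⊕0⊕1⊕0 = 0
Syndrome (s8...s1) = 0010 → position 2.
Flip bit 2: corrected codeword = 111110101110010
Data bits at positions 3,5,6,7,9,10,11,12,13,14,15: 11011110010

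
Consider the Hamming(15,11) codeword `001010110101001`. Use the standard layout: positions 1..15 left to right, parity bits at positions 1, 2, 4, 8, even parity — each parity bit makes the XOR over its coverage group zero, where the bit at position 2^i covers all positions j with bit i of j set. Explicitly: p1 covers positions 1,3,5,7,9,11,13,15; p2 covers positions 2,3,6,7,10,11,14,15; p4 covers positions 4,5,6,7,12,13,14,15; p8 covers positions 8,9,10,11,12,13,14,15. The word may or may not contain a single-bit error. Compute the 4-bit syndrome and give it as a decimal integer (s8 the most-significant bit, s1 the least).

0

s1: b1⊕b3⊕b5⊕b7⊕b9⊕b11⊕b13⊕b15 = 0⊕1⊕1⊕1⊕0⊕0⊕0⊕1 = 0
s2: b2⊕b3⊕b6⊕b7⊕b10⊕b11⊕b14⊕b15 = 0⊕1⊕0⊕1⊕1⊕0⊕0⊕1 = 0
s4: b4⊕b5⊕b6⊕b7⊕b12⊕b13⊕b14⊕b15 = 0⊕1⊕0⊕1⊕1⊕0⊕0⊕1 = 0
s8: b8⊕b9⊕b10⊕b11⊕b12⊕b13⊕b14⊕b15 = 1⊕0⊕1⊕0⊕1⊕0⊕0⊕1 = 0
Syndrome (s8...s1) = 0000 → position 0 (no error).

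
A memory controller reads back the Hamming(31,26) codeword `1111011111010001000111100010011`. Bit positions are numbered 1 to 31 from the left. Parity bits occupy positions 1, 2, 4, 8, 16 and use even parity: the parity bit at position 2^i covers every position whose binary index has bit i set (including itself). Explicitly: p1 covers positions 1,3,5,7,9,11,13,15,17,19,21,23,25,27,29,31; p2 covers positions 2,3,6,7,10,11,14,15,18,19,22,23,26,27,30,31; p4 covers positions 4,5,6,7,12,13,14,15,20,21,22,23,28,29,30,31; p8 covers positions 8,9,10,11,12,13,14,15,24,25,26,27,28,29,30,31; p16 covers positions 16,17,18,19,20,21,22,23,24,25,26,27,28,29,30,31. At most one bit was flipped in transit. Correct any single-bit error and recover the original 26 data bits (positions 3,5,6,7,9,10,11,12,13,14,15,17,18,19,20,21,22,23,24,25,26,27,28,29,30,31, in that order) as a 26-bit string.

s1: b1⊕b3⊕b5⊕b7⊕b9⊕b11⊕b13⊕b15⊕b17⊕b19⊕b21⊕b23⊕b25⊕b27⊕b29⊕b31 = 1⊕1⊕0⊕1⊕1⊕0⊕0⊕0⊕0⊕0⊕1⊕1⊕0⊕1⊕0⊕1 = 0
s2: b2⊕b3⊕b6⊕b7⊕b10⊕b11⊕b14⊕b15⊕b18⊕b19⊕b22⊕b23⊕b26⊕b27⊕b30⊕b31 = 1⊕1⊕1⊕1⊕1⊕0⊕0⊕0⊕0⊕0⊕1⊕1⊕0⊕1⊕1⊕1 = 0
s4: b4⊕b5⊕b6⊕b7⊕b12⊕b13⊕b14⊕b15⊕b20⊕b21⊕b22⊕b23⊕b28⊕b29⊕b30⊕b31 = 1⊕0⊕1⊕1⊕1⊕0⊕0⊕0⊕1⊕1⊕1⊕1⊕0⊕0⊕1⊕1 = 0
s8: b8⊕b9⊕b10⊕b11⊕b12⊕b13⊕b14⊕b15⊕b24⊕b25⊕b26⊕b27⊕b28⊕b29⊕b30⊕b31 = 1⊕1⊕1⊕0⊕1⊕0⊕0⊕0⊕0⊕0⊕0⊕1⊕0⊕0⊕1⊕1 = 1
s16: b16⊕b17⊕b18⊕b19⊕b20⊕b21⊕b22⊕b23⊕b24⊕b25⊕b26⊕b27⊕b28⊕b29⊕b30⊕b31 = 1⊕0⊕0⊕0⊕1⊕1⊕1⊕1⊕0⊕0⊕0⊕1⊕0⊕0⊕1⊕1 = 0
Syndrome (s16...s1) = 01000 → position 8.
Flip bit 8: corrected codeword = 1111011011010001000111100010011
Data bits at positions 3,5,6,7,9,10,11,12,13,14,15,17,18,19,20,21,22,23,24,25,26,27,28,29,30,31: 10111101000000111100010011

10111101000000111100010011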